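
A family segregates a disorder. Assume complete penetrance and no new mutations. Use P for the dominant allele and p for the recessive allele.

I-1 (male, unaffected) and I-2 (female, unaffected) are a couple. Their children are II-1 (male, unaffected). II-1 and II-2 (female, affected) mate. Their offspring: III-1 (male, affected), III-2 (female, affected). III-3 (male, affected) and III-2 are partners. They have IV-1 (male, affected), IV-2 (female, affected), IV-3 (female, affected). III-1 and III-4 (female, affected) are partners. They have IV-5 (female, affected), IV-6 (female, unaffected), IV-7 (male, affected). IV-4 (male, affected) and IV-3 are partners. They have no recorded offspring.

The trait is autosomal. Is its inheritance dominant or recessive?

dominant

III-1 and III-4 are both affected yet have an unaffected child IV-6. Under a recessive model two affected parents are homozygous and every child would be affected, so the trait cannot be recessive.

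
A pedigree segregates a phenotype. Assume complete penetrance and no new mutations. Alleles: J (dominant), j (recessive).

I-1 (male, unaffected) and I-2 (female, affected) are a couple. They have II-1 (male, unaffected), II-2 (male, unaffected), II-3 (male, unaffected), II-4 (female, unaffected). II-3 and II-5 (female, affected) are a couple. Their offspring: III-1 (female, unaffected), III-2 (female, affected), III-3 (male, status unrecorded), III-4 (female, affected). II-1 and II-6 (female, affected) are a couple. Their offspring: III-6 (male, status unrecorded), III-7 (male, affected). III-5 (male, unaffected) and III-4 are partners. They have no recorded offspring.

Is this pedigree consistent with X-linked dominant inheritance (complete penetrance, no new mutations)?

A consistent assignment under X-linked dominant exists: I-1 X^j Y, I-2 X^J X^j, II-1 X^j Y, II-2 X^j Y, II-3 X^j Y, II-4 X^j X^j, II-5 X^J X^j, II-6 X^J X^J, III-1 X^j X^j, III-2 X^J X^j, III-3 X^J Y, III-4 X^J X^j, III-5 X^j Y, III-6 X^J Y, III-7 X^J Y.
In this assignment every recorded phenotype matches its genotype and every non-founder's genotype is obtainable from its parents' genotypes, so the pedigree is consistent.

Yes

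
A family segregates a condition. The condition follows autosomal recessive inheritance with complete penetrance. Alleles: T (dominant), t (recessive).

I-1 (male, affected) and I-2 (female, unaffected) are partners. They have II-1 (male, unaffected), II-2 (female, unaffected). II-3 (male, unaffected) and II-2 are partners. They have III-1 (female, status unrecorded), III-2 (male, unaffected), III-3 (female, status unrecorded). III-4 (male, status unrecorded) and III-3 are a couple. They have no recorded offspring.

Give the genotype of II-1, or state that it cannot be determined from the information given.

From phenotype alone, II-1 is TT or Tt.
II-1 is unaffected so carries T and received t from I-1 (tt), so II-1 is Tt.

Tt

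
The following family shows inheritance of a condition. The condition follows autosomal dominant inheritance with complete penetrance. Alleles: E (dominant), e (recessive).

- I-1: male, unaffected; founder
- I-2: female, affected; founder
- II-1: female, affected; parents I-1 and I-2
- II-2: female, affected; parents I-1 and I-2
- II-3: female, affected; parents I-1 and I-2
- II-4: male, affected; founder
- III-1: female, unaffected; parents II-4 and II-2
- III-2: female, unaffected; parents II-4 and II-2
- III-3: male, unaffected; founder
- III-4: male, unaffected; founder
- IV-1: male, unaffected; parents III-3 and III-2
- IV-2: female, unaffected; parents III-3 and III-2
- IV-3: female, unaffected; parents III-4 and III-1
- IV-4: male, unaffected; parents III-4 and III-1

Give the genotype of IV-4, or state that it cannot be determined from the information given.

IV-4 is unaffected, so IV-4 is ee.

ee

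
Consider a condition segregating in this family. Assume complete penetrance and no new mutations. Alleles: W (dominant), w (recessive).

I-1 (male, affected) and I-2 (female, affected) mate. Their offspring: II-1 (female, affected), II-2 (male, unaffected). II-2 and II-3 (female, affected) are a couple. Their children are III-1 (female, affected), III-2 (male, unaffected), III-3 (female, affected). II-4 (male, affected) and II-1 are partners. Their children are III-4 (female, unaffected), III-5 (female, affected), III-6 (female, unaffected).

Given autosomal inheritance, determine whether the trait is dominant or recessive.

I-1 and I-2 are both affected yet have an unaffected child II-2. Under a recessive model two affected parents are homozygous and every child would be affected, so the trait cannot be recessive.

dominant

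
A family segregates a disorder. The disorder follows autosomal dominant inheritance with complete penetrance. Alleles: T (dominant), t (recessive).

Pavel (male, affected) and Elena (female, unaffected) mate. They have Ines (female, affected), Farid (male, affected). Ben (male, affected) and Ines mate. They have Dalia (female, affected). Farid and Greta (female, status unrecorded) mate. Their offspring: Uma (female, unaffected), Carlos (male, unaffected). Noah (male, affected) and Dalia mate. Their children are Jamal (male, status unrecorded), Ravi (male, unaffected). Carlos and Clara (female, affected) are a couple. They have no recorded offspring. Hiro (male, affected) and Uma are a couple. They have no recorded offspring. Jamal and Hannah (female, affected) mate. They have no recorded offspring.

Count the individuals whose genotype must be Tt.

Obligate heterozygotes: Ines is affected so carries T and received t from Elena (tt), so Ines is Tt; Farid is affected so carries T and received t from Elena (tt), so Farid is Tt; Dalia is affected so carries T and passed t to Ravi (tt), so Dalia is Tt; Noah is affected so carries T and passed t to Ravi (tt), so Noah is Tt.
Every other individual is either homozygous by phenotype or has at least one consistent homozygous assignment, so the count is 4.

4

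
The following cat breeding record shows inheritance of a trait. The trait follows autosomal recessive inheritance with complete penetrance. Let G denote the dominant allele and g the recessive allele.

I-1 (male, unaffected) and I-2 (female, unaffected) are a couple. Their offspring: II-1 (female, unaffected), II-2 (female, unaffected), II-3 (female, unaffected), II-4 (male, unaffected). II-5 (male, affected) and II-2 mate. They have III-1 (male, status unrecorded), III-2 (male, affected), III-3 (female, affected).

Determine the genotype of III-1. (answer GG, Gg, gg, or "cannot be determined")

III-1's phenotype is unrecorded, and no parent or child forces a single allele at both positions; consistent genotype assignments exist with III-1 as Gg or gg.

cannot be determined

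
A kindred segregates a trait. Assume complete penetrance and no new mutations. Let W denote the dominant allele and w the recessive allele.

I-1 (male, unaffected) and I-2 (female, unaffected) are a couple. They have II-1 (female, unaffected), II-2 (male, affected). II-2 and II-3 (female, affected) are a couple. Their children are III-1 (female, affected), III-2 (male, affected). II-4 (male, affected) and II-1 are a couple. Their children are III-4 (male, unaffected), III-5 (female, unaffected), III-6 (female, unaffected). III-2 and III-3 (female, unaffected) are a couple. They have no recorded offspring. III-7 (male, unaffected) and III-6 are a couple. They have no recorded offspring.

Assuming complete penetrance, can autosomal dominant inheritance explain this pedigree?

Under autosomal dominant, II-2 (affected, male) cannot arise from I-1 (unaffected) × I-2 (unaffected).

No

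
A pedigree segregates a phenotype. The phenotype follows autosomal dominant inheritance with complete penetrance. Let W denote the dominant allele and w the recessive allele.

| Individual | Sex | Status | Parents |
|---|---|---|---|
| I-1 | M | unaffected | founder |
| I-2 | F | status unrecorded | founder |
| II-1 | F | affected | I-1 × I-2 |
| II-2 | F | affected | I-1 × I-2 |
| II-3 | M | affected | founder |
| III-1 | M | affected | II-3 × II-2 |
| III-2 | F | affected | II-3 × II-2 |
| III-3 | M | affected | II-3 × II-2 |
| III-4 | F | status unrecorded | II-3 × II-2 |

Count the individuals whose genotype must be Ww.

2

Obligate heterozygotes: II-1 is affected so carries W and received w from I-1 (ww), so II-1 is Ww; II-2 is affected so carries W and received w from I-1 (ww), so II-2 is Ww.
Every other individual is either homozygous by phenotype or has at least one consistent homozygous assignment, so the count is 2.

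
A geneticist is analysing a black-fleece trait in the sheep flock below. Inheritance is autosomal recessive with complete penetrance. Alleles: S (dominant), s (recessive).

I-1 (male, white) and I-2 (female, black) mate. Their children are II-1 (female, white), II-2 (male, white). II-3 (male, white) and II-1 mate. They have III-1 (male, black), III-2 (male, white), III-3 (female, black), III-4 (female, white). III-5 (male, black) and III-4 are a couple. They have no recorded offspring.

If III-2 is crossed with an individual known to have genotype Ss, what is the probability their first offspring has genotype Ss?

II-3 is white so carries S and passed s to III-1 (ss), so II-3 is Ss.
II-1 is white so carries S and received s from I-2 (ss), so II-1 is Ss.
III-2 is a white offspring of II-3 (Ss) × II-1 (Ss), whose cross gives 1/4 SS : 1/2 Ss : 1/4 ss; conditioning on being white, III-2 is SS with probability 1/3, Ss with probability 2/3.
Summing over parental genotype combinations, P(offspring has genotype Ss) = 1/3·1/2 + 2/3·1/2 = 1/2.

1/2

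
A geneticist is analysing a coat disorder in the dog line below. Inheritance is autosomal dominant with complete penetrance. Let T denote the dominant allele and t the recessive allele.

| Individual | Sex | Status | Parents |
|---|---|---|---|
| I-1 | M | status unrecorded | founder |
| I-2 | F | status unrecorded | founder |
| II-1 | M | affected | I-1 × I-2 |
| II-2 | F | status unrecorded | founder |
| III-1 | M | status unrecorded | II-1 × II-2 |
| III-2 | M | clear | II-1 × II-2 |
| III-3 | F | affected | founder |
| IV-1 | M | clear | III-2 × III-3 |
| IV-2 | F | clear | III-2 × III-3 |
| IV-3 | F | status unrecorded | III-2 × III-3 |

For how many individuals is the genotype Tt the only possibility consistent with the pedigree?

2

Obligate heterozygotes: II-1 is affected so carries T and passed t to III-2 (tt), so II-1 is Tt; III-3 is affected so carries T and passed t to IV-1 (tt), so III-3 is Tt.
Every other individual is either homozygous by phenotype or has at least one consistent homozygous assignment, so the count is 2.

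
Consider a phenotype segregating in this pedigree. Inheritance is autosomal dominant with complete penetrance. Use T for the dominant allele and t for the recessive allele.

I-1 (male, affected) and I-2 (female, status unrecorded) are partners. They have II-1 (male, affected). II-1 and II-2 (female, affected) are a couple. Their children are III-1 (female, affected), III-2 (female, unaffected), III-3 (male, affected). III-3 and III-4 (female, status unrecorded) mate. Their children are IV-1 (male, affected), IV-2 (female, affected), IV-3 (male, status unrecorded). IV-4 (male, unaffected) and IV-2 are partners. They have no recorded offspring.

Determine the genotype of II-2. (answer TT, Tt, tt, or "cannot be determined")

Tt

From phenotype alone, II-2 is TT or Tt.
II-2 is affected so carries T and passed t to III-2 (tt), so II-2 is Tt.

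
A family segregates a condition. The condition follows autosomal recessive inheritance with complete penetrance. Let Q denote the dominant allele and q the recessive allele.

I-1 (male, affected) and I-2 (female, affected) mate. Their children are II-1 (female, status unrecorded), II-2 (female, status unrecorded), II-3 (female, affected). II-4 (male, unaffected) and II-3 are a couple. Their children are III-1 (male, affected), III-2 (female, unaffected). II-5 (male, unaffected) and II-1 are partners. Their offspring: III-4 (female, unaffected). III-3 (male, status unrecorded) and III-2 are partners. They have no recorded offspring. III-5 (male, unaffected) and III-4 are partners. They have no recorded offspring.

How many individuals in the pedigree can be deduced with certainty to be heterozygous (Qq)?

Obligate heterozygotes: II-4 is unaffected so carries Q and passed q to III-1 (qq), so II-4 is Qq; III-2 is unaffected so carries Q and received q from II-3 (qq), so III-2 is Qq; III-4 is unaffected so carries Q and received q from II-1 (qq), so III-4 is Qq.
Every other individual is either homozygous by phenotype or has at least one consistent homozygous assignment, so the count is 3.

3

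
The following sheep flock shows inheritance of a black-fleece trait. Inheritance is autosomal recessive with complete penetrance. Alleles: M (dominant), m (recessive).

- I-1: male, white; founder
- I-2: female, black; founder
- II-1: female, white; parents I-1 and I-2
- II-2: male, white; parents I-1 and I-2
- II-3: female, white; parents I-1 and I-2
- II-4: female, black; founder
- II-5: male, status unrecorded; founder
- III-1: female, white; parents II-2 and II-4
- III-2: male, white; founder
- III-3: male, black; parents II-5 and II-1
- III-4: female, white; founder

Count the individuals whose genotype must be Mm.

4

Obligate heterozygotes: II-1 is white so carries M and received m from I-2 (mm), so II-1 is Mm; II-2 is white so carries M and received m from I-2 (mm), so II-2 is Mm; II-3 is white so carries M and received m from I-2 (mm), so II-3 is Mm; III-1 is white so carries M and received m from II-4 (mm), so III-1 is Mm.
Every other individual is either homozygous by phenotype or has at least one consistent homozygous assignment, so the count is 4.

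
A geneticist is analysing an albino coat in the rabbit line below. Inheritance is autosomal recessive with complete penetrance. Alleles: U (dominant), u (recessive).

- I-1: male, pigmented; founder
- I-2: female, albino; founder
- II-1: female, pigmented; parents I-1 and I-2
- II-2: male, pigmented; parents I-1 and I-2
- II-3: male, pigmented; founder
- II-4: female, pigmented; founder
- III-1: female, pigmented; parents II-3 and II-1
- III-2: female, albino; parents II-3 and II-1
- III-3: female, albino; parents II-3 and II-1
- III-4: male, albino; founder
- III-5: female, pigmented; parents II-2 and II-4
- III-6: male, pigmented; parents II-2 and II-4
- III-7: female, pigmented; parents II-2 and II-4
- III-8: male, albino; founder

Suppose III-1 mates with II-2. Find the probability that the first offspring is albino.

1/6

II-3 is pigmented so carries U and passed u to III-2 (uu), so II-3 is Uu.
II-1 is pigmented so carries U and received u from I-2 (uu), so II-1 is Uu.
III-1 is a pigmented offspring of II-3 (Uu) × II-1 (Uu), whose cross gives 1/4 UU : 1/2 Uu : 1/4 uu; conditioning on being pigmented, III-1 is UU with probability 1/3, Uu with probability 2/3.
II-2 is pigmented so carries U and received u from I-2 (uu), so II-2 is Uu.
Summing over parental genotype combinations, P(offspring is albino) = 2/3·1/4 = 1/6.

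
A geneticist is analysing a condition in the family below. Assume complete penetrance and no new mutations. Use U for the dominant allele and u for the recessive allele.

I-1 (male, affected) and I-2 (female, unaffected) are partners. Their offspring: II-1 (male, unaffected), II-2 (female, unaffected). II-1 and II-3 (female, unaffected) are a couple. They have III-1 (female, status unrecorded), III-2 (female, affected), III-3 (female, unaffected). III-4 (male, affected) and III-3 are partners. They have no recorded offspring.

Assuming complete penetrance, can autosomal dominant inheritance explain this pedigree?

Under autosomal dominant, III-2 (affected, female) cannot arise from II-1 (unaffected) × II-3 (unaffected).

No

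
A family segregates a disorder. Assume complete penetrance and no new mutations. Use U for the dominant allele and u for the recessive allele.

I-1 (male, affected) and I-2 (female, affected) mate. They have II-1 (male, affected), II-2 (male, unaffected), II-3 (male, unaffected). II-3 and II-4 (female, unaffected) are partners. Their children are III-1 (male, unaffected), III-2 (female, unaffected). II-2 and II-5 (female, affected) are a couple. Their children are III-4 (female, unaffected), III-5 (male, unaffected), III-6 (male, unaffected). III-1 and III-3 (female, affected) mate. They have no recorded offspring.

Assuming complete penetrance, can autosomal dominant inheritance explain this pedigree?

Yes

A consistent assignment under autosomal dominant exists: I-1 Uu, I-2 Uu, II-1 UU, II-2 uu, II-3 uu, II-4 uu, II-5 Uu, III-1 uu, III-2 uu, III-3 UU, III-4 uu, III-5 uu, III-6 uu.
In this assignment every recorded phenotype matches its genotype and every non-founder's genotype is obtainable from its parents' genotypes, so the pedigree is consistent.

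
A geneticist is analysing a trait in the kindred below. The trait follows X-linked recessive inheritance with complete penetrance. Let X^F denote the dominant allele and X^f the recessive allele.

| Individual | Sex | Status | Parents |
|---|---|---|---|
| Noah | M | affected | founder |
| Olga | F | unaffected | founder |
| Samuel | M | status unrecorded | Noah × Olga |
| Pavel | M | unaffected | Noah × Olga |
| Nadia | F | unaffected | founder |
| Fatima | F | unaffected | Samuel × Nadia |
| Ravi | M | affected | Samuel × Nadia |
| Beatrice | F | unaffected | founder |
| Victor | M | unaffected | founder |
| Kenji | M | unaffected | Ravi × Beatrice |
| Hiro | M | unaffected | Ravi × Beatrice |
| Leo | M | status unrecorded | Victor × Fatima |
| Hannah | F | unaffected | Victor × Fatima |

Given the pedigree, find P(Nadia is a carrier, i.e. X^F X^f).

1

Nadia is unaffected so carries F and passed f to Ravi (X^f Y), so Nadia is X^F X^f, giving P(X^F X^f) = 1.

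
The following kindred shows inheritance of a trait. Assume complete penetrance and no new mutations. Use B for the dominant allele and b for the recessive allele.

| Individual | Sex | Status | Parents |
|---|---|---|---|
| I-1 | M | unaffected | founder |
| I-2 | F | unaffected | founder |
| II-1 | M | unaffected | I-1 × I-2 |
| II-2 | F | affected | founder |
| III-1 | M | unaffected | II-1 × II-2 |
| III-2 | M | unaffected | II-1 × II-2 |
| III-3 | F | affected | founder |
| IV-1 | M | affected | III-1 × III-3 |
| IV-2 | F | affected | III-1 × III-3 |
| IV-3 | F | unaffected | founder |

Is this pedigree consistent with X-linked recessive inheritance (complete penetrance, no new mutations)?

Under X-linked recessive, III-1 (unaffected, male) cannot arise from II-1 (unaffected) × II-2 (affected).

No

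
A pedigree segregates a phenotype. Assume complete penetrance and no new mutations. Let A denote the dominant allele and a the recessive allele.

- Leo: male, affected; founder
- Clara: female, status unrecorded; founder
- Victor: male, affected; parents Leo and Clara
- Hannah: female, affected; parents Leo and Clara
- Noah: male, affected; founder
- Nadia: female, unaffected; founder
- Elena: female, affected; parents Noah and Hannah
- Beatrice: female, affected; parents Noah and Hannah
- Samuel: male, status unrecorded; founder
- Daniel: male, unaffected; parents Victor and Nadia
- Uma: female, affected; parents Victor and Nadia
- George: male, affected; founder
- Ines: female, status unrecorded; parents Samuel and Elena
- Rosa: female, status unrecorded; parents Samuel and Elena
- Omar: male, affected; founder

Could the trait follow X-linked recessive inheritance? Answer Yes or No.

Yes

A consistent assignment under X-linked recessive exists: Leo X^a Y, Clara X^A X^a, Victor X^a Y, Hannah X^a X^a, Noah X^a Y, Nadia X^A X^a, Elena X^a X^a, Beatrice X^a X^a, Samuel X^A Y, Daniel X^A Y, Uma X^a X^a, George X^a Y, Ines X^A X^a, Rosa X^A X^a, Omar X^a Y.
In this assignment every recorded phenotype matches its genotype and every non-founder's genotype is obtainable from its parents' genotypes, so the pedigree is consistent.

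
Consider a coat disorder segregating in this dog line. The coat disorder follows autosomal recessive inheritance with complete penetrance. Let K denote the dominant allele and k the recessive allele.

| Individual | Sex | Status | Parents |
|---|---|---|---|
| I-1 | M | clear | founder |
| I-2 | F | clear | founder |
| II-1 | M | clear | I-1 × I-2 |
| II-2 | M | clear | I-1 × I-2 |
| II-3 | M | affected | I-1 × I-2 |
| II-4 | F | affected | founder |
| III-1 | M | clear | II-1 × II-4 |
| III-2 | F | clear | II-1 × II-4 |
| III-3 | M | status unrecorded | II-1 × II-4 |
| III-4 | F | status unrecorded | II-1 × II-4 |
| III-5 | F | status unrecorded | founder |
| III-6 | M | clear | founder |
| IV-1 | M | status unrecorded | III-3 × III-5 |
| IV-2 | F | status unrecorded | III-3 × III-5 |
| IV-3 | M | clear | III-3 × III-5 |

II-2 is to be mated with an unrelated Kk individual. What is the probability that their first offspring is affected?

1/6

I-1 is clear so carries K and passed k to II-3 (kk), so I-1 is Kk.
I-2 is clear so carries K and passed k to II-3 (kk), so I-2 is Kk.
II-2 is a clear offspring of I-1 (Kk) × I-2 (Kk), whose cross gives 1/4 KK : 1/2 Kk : 1/4 kk; conditioning on being clear, II-2 is KK with probability 1/3, Kk with probability 2/3.
Summing over parental genotype combinations, P(offspring is affected) = 2/3·1/4 = 1/6.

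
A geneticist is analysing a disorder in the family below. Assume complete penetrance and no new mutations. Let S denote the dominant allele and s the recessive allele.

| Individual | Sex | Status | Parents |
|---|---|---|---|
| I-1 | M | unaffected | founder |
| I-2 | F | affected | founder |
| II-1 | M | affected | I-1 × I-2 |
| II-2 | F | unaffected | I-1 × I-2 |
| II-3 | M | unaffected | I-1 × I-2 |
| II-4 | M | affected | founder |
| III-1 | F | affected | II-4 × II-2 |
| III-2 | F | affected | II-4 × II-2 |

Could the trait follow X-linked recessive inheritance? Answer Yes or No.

Under X-linked recessive, II-3 (unaffected, male) cannot arise from I-1 (unaffected) × I-2 (affected).

No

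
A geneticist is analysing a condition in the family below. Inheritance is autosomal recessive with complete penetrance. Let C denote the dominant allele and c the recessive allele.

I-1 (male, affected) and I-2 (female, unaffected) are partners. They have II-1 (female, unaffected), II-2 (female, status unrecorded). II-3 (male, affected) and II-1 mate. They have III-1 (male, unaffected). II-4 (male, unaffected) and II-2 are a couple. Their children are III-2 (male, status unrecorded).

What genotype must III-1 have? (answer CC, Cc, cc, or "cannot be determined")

Cc

From phenotype alone, III-1 is CC or Cc.
III-1 is unaffected so carries C and received c from II-3 (cc), so III-1 is Cc.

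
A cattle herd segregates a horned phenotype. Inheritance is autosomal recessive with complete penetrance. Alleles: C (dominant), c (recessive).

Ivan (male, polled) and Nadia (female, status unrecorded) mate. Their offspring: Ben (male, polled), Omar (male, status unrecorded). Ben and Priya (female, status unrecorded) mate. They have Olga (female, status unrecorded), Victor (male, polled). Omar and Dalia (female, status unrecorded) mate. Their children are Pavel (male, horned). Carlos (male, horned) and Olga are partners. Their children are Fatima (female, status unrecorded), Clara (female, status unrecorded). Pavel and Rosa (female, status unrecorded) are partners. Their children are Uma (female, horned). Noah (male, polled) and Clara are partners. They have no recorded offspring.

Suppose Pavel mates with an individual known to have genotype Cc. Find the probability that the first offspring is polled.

Pavel is horned, so Pavel is cc.
The cross gives 1/2 Cc : 1/2 cc, so P(offspring is polled) = 1/2.

1/2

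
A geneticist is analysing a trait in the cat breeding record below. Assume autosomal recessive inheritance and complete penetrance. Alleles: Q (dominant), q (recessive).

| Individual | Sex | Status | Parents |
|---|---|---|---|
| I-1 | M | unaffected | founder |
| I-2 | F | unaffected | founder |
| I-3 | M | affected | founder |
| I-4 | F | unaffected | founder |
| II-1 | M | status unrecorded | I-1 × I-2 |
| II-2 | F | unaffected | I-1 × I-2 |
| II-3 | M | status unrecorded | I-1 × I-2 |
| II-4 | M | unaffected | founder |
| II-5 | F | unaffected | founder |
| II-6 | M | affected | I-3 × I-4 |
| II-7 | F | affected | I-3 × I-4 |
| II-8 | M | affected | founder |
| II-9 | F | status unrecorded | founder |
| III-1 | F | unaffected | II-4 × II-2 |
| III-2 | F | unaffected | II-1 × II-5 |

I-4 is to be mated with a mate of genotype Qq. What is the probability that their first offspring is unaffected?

3/4

I-4 is unaffected so carries Q and passed q to II-6 (qq), so I-4 is Qq.
The cross gives 1/4 QQ : 1/2 Qq : 1/4 qq, so P(offspring is unaffected) = 3/4.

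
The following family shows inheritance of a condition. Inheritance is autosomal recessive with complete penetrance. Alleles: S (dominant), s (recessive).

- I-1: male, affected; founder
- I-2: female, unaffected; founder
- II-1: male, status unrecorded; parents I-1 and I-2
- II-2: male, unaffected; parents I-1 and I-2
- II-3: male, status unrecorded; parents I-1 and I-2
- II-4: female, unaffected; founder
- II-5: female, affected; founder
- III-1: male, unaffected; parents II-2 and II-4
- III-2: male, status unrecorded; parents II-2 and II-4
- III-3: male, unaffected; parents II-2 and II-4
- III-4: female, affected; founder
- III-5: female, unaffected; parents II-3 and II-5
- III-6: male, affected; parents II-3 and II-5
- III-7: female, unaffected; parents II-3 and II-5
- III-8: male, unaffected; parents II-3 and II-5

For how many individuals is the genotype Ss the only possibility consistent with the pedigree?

5

Obligate heterozygotes: II-2 is unaffected so carries S and received s from I-1 (ss), so II-2 is Ss; II-3 passed S to III-5 (Ss, whose s came from II-5) and received s from I-1 (ss), so II-3 is Ss; III-5 is unaffected so carries S and received s from II-5 (ss), so III-5 is Ss; III-7 is unaffected so carries S and received s from II-5 (ss), so III-7 is Ss; III-8 is unaffected so carries S and received s from II-5 (ss), so III-8 is Ss.
Every other individual is either homozygous by phenotype or has at least one consistent homozygous assignment, so the count is 5.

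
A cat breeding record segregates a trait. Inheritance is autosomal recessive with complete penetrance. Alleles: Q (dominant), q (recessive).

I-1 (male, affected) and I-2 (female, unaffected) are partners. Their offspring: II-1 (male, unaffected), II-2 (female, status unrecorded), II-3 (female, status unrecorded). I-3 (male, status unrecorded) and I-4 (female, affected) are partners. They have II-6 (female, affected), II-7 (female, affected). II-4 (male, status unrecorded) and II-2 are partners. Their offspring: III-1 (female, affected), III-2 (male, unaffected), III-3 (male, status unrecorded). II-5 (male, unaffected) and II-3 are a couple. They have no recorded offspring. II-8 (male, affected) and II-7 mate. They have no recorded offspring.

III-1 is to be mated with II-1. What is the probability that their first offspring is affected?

III-1 is affected, so III-1 is qq.
II-1 is unaffected so carries Q and received q from I-1 (qq), so II-1 is Qq.
The cross gives 1/2 Qq : 1/2 qq, so P(offspring is affected) = 1/2.

1/2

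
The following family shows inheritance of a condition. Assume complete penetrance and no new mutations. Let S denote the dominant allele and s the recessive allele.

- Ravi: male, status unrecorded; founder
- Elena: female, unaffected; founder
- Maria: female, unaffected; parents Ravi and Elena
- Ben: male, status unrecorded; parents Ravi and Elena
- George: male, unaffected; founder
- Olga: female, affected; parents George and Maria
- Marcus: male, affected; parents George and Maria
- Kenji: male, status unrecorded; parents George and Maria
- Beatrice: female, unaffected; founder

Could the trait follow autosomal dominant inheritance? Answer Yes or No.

No

Under autosomal dominant, Olga (affected, female) cannot arise from George (unaffected) × Maria (unaffected).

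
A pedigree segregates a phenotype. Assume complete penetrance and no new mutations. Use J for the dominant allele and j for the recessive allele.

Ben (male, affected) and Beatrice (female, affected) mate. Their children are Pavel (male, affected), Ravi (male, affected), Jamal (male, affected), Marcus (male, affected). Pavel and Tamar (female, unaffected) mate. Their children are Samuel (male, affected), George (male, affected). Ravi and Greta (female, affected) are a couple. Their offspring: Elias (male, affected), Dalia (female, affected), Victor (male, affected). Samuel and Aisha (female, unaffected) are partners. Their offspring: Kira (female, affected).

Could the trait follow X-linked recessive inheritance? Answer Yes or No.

A consistent assignment under X-linked recessive exists: Ben X^j Y, Beatrice X^j X^j, Pavel X^j Y, Ravi X^j Y, Jamal X^j Y, Marcus X^j Y, Tamar X^J X^j, Greta X^j X^j, Samuel X^j Y, George X^j Y, Aisha X^J X^j, Elias X^j Y, Dalia X^j X^j, Victor X^j Y, Kira X^j X^j.
In this assignment every recorded phenotype matches its genotype and every non-founder's genotype is obtainable from its parents' genotypes, so the pedigree is consistent.

Yes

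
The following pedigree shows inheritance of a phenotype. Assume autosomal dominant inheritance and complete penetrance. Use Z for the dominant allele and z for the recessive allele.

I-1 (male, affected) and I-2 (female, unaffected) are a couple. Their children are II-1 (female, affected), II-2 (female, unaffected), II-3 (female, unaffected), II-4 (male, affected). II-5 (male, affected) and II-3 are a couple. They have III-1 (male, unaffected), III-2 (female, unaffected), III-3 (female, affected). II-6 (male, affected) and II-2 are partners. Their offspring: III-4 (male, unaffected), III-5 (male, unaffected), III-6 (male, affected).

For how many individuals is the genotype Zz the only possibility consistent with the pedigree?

7

Obligate heterozygotes: I-1 is affected so carries Z and passed z to II-2 (zz), so I-1 is Zz; II-1 is affected so carries Z and received z from I-2 (zz), so II-1 is Zz; II-4 is affected so carries Z and received z from I-2 (zz), so II-4 is Zz; II-5 is affected so carries Z and passed z to III-1 (zz), so II-5 is Zz; II-6 is affected so carries Z and passed z to III-4 (zz), so II-6 is Zz; III-3 is affected so carries Z and received z from II-3 (zz), so III-3 is Zz; III-6 is affected so carries Z and received z from II-2 (zz), so III-6 is Zz.
Every other individual is either homozygous by phenotype or has at least one consistent homozygous assignment, so the count is 7.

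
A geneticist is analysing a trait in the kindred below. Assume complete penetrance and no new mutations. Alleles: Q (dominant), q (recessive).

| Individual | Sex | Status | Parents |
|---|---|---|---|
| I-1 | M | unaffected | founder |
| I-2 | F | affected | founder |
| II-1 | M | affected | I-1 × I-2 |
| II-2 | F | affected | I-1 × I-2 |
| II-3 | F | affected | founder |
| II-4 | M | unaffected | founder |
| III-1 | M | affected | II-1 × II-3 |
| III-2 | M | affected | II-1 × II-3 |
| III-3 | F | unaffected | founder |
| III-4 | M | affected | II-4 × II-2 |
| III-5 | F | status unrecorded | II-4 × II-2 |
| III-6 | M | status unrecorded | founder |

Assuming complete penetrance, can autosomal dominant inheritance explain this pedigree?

A consistent assignment under autosomal dominant exists: I-1 qq, I-2 QQ, II-1 Qq, II-2 Qq, II-3 QQ, II-4 qq, III-1 QQ, III-2 QQ, III-3 qq, III-4 Qq, III-5 Qq, III-6 QQ.
In this assignment every recorded phenotype matches its genotype and every non-founder's genotype is obtainable from its parents' genotypes, so the pedigree is consistent.

Yes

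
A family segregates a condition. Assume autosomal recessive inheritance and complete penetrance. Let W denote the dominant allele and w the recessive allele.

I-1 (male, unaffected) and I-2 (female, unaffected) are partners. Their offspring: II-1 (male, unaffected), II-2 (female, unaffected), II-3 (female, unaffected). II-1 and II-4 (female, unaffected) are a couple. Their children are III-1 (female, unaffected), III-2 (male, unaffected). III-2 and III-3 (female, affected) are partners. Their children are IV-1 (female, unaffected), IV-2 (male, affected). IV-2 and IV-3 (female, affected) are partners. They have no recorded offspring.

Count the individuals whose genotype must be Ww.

2

Obligate heterozygotes: III-2 is unaffected so carries W and passed w to IV-2 (ww), so III-2 is Ww; IV-1 is unaffected so carries W and received w from III-3 (ww), so IV-1 is Ww.
Every other individual is either homozygous by phenotype or has at least one consistent homozygous assignment, so the count is 2.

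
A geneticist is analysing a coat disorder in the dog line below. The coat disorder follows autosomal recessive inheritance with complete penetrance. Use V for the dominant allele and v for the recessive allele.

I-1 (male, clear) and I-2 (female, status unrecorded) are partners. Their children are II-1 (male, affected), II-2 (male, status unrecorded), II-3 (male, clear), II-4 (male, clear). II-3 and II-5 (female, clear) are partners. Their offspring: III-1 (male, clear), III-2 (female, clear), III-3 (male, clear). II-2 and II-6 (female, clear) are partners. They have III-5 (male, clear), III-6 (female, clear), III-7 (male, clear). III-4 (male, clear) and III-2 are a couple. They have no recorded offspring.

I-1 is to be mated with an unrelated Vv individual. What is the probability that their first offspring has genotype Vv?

I-1 is clear so carries V and passed v to II-1 (vv), so I-1 is Vv.
The cross gives 1/4 VV : 1/2 Vv : 1/4 vv, so P(offspring has genotype Vv) = 1/2.

1/2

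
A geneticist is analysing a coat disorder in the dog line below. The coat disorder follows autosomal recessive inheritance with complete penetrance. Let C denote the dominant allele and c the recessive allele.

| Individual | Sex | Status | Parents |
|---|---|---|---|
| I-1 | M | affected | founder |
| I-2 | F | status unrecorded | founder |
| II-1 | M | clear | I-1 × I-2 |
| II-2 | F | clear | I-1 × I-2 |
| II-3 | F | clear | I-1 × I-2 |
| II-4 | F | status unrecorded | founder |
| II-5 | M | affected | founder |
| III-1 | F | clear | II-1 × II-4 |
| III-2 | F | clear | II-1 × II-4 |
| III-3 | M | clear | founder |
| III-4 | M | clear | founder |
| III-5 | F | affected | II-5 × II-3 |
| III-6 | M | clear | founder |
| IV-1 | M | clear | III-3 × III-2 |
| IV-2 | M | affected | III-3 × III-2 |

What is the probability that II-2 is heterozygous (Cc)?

II-2 is clear so carries C and received c from I-1 (cc), so II-2 is Cc, giving P(Cc) = 1.

1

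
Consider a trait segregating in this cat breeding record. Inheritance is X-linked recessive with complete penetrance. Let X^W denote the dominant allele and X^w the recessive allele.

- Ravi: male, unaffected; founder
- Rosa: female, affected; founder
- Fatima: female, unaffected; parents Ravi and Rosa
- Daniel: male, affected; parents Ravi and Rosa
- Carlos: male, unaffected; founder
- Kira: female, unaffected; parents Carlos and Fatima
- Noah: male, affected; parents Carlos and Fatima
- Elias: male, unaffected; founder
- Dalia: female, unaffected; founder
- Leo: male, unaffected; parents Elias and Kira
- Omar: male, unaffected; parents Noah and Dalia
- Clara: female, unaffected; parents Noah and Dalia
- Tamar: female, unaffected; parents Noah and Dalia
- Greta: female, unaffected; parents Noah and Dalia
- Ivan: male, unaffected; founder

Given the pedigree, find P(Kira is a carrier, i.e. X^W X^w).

Carlos is unaffected, so Carlos is X^W Y.
Fatima is unaffected so carries W and received w from Rosa (X^w X^w), so Fatima is X^W X^w.
Their cross gives offspring ratios 1/2 X^W X^W : 1/2 X^W X^w. Conditioning on Kira being unaffected, P(X^W X^w) = 1/2 / 1 = 1/2 before taking Kira's own offspring into account.
Elias is unaffected, so Elias is X^W Y.
Now use Kira's offspring. Probability of each recorded status — unaffected son Leo: 1/2 if Kira is X^W X^w, 1 if X^W X^W.
Bayes: P(X^W X^w) = 1/2·1/2 / (1/2·1/2 + 1/2·1) = 1/3.

1/3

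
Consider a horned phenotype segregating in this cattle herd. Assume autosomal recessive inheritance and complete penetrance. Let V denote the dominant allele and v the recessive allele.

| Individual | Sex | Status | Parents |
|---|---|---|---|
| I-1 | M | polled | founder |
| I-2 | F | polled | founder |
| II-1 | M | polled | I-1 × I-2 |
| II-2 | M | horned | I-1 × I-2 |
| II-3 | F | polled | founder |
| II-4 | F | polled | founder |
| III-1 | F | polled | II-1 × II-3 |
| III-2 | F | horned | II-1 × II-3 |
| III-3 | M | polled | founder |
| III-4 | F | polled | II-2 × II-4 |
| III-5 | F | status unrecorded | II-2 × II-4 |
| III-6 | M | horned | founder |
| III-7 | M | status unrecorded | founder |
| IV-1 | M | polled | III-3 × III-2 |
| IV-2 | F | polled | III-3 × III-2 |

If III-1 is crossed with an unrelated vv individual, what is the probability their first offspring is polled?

II-1 is polled so carries V and passed v to III-2 (vv), so II-1 is Vv.
II-3 is polled so carries V and passed v to III-2 (vv), so II-3 is Vv.
III-1 is a polled offspring of II-1 (Vv) × II-3 (Vv), whose cross gives 1/4 VV : 1/2 Vv : 1/4 vv; conditioning on being polled, III-1 is VV with probability 1/3, Vv with probability 2/3.
Summing over parental genotype combinations, P(offspring is polled) = 1/3·1 + 2/3·1/2 = 2/3.

2/3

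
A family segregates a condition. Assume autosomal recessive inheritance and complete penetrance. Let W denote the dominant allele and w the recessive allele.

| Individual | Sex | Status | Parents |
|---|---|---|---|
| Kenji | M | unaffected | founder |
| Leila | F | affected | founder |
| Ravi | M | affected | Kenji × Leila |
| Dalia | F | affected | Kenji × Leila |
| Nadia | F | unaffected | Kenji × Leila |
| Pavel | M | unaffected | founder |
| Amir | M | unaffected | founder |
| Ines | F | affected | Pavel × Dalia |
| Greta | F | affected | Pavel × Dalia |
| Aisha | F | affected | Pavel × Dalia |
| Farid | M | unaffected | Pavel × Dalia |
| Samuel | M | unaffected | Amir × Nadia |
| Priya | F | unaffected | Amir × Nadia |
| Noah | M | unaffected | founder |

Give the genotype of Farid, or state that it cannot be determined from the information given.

Ww

From phenotype alone, Farid is WW or Ww.
Farid is unaffected so carries W and received w from Dalia (ww), so Farid is Ww.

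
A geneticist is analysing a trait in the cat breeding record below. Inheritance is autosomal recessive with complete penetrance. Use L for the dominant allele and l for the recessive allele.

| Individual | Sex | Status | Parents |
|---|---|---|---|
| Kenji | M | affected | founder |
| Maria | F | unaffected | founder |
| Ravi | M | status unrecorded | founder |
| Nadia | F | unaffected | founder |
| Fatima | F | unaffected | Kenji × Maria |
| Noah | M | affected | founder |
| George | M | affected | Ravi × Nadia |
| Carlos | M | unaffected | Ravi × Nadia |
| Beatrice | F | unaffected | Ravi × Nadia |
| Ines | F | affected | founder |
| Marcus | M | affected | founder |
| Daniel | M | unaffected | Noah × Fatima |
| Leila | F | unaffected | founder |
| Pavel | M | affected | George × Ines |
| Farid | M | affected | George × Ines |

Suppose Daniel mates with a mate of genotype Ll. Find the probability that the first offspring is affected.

Daniel is unaffected so carries L and received l from Noah (ll), so Daniel is Ll.
The cross gives 1/4 LL : 1/2 Ll : 1/4 ll, so P(offspring is affected) = 1/4.

1/4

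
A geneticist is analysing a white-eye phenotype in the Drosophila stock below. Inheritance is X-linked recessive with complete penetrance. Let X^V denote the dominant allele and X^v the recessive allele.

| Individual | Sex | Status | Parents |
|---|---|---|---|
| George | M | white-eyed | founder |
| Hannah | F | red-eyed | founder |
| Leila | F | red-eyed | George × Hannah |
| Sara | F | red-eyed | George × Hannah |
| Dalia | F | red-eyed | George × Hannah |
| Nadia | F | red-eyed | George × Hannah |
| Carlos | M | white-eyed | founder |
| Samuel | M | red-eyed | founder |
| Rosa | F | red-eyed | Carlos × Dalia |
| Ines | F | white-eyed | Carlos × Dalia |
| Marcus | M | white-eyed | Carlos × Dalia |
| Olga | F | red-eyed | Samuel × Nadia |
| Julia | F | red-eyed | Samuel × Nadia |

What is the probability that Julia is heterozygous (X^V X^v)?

Samuel is red-eyed, so Samuel is X^V Y.
Nadia is red-eyed so carries V and received v from George (X^v Y), so Nadia is X^V X^v.
Their cross gives offspring ratios 1/2 X^V X^V : 1/2 X^V X^v. Conditioning on Julia being red-eyed, P(X^V X^v) = 1/2 / 1 = 1/2.

1/2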